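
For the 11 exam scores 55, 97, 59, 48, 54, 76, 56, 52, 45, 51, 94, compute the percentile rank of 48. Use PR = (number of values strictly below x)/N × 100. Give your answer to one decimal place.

N = 11.
Strictly below 48: 1. Equal to 48: 1.
PR = 1/11 × 100 = 9.1

9.1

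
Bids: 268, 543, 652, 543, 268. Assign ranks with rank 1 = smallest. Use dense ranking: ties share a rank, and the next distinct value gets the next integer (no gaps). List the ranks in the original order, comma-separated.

Sorted (ascending): 268, 268, 543, 543, 652
The 2 values of 268 share dense rank 1.
The 2 values of 543 share dense rank 2.
Remaining distinct values take the next consecutive integers.

1, 2, 3, 2, 1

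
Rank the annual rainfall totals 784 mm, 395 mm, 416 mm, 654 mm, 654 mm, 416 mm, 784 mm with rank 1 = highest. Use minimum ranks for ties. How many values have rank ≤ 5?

Sorted (descending): 784, 784, 654, 654, 416, 416, 395
The 2 values of 784 occupy positions 1–2 → each gets rank 1.
The 2 values of 654 occupy positions 3–4 → each gets rank 3.
The 2 values of 416 occupy positions 5–6 → each gets rank 5.
Ranks ≤ 5: {1, 1, 3, 3, 5, 5} → 6 values.

6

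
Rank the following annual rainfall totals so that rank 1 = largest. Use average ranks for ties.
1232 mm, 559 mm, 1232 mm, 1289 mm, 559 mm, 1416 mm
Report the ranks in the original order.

Sorted (descending): 1416, 1289, 1232, 1232, 559, 559
The 2 values of 1232 occupy positions 3–4 → average rank (3+4)/2 = 3.5.
The 2 values of 559 occupy positions 5–6 → average rank (5+6)/2 = 5.5.

3.5, 5.5, 3.5, 2, 5.5, 1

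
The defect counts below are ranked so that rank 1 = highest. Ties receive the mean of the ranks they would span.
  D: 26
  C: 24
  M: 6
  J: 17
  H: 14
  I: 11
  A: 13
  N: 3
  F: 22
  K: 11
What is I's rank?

Sorted (descending): 26, 24, 22, 17, 14, 13, 11, 11, 6, 3
The 2 values of 11 occupy positions 7–8 → average rank (7+8)/2 = 7.5.
I has value 11 → rank 7.5.

7.5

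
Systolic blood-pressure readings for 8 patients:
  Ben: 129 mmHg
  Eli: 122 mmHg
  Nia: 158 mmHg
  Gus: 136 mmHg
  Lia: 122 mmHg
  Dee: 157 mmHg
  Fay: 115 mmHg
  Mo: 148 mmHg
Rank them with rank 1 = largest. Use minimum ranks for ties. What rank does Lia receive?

Sorted (descending): 158, 157, 148, 136, 129, 122, 122, 115
The 2 values of 122 occupy positions 6–7 → each gets rank 6.
Lia has value 122 mmHg → rank 6.

6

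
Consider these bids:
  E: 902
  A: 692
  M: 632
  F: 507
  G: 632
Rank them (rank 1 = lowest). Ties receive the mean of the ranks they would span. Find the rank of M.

Sorted (ascending): 507, 632, 632, 692, 902
The 2 values of 632 occupy positions 2–3 → average rank (2+3)/2 = 2.5.
M has value 632 → rank 2.5.

2.5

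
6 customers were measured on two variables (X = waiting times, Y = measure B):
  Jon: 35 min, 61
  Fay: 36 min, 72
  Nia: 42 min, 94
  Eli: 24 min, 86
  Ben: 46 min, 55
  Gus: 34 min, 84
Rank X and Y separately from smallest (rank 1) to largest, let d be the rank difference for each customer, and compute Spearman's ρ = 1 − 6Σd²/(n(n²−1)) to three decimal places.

-0.371

Ranks of variable 1: 3, 4, 5, 1, 6, 2
Ranks of variable 2: 2, 3, 6, 5, 1, 4
d = r₁ − r₂: 1, 1, -1, -4, 5, -2
d²: 1, 1, 1, 16, 25, 4; Σd² = 48
ρ = 1 − 6·48/(6·35) = 1 − 288/210 = -0.371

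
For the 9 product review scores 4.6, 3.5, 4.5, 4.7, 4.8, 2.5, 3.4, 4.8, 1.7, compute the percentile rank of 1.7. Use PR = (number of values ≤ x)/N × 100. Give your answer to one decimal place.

N = 9.
Strictly below 1.7: 0. Equal to 1.7: 1.
PR = 1/9 × 100 = 11.1

11.1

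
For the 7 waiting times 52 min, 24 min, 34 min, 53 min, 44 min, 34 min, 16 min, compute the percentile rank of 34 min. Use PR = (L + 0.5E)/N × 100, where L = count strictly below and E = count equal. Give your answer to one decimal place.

42.9

N = 7.
Strictly below 34: 2. Equal to 34: 2.
PR = (2 + 0.5·2)/7 × 100 = 42.9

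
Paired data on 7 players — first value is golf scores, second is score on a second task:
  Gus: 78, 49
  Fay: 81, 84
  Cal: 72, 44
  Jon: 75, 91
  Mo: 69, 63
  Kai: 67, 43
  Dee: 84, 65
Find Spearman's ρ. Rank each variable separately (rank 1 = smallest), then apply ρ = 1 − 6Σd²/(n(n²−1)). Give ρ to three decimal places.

0.607

Ranks of variable 1: 5, 6, 3, 4, 2, 1, 7
Ranks of variable 2: 3, 6, 2, 7, 4, 1, 5
d = r₁ − r₂: 2, 0, 1, -3, -2, 0, 2
d²: 4, 0, 1, 9, 4, 0, 4; Σd² = 22
ρ = 1 − 6·22/(7·48) = 1 − 132/336 = 0.607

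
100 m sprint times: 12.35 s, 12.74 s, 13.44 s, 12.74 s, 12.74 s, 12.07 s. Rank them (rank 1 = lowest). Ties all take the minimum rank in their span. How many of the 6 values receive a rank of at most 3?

Sorted (ascending): 12.07, 12.35, 12.74, 12.74, 12.74, 13.44
The 3 values of 12.74 occupy positions 3–5 → each gets rank 3.
Ranks ≤ 3: {1, 2, 3, 3, 3} → 5 values.

5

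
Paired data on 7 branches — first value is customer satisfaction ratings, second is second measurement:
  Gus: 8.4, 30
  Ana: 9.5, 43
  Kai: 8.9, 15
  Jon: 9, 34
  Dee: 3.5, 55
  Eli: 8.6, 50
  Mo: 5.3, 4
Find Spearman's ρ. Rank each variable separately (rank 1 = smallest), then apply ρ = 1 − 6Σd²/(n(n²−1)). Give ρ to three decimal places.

Ranks of variable 1: 3, 7, 5, 6, 1, 4, 2
Ranks of variable 2: 3, 5, 2, 4, 7, 6, 1
d = r₁ − r₂: 0, 2, 3, 2, -6, -2, 1
d²: 0, 4, 9, 4, 36, 4, 1; Σd² = 58
ρ = 1 − 6·58/(7·48) = 1 − 348/336 = -0.036

-0.036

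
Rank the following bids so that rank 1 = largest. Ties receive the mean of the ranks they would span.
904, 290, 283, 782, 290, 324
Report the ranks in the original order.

Sorted (descending): 904, 782, 324, 290, 290, 283
The 2 values of 290 occupy positions 4–5 → average rank (4+5)/2 = 4.5.

1, 4.5, 6, 2, 4.5, 3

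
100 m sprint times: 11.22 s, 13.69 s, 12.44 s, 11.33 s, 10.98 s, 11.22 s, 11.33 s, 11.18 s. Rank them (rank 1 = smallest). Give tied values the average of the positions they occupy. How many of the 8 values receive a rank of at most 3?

2

Sorted (ascending): 10.98, 11.18, 11.22, 11.22, 11.33, 11.33, 12.44, 13.69
The 2 values of 11.22 occupy positions 3–4 → average rank (3+4)/2 = 3.5.
The 2 values of 11.33 occupy positions 5–6 → average rank (5+6)/2 = 5.5.
Ranks ≤ 3: {1, 2} → 2 values.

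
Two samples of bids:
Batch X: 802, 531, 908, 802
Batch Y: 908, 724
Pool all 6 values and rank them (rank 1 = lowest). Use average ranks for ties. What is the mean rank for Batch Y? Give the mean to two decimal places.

3.75

Sorted (ascending): 531, 724, 802, 802, 908, 908
The 2 values of 802 occupy positions 3–4 → average rank (3+4)/2 = 3.5.
The 2 values of 908 occupy positions 5–6 → average rank (5+6)/2 = 5.5.
Batch Y values → pooled ranks: 908→5.5, 724→2
Mean rank = (5.5 + 2) / 2 = 3.75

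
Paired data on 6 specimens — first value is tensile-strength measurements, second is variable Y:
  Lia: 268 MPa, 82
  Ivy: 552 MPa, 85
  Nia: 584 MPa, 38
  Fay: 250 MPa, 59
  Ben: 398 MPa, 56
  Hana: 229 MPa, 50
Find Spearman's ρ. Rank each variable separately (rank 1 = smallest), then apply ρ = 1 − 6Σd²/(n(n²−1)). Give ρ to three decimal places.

Ranks of variable 1: 3, 5, 6, 2, 4, 1
Ranks of variable 2: 5, 6, 1, 4, 3, 2
d = r₁ − r₂: -2, -1, 5, -2, 1, -1
d²: 4, 1, 25, 4, 1, 1; Σd² = 36
ρ = 1 − 6·36/(6·35) = 1 − 216/210 = -0.029

-0.029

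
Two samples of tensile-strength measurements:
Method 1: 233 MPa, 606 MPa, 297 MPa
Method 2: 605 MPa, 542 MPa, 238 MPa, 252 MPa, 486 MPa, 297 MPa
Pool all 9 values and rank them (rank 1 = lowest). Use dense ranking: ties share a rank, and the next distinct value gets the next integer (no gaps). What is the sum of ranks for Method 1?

Sorted (ascending): 233, 238, 252, 297, 297, 486, 542, 605, 606
The 2 values of 297 share dense rank 4.
Remaining distinct values take the next consecutive integers.
Method 1 values → pooled ranks: 233→1, 606→8, 297→4
Rank sum = 1 + 8 + 4 = 13

13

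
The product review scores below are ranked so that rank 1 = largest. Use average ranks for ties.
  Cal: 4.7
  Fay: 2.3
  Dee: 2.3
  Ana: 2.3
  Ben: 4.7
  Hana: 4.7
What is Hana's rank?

Sorted (descending): 4.7, 4.7, 4.7, 2.3, 2.3, 2.3
The 3 values of 4.7 occupy positions 1–3 → average rank 2.
The 3 values of 2.3 occupy positions 4–6 → average rank 5.
Hana has value 4.7 → rank 2.

2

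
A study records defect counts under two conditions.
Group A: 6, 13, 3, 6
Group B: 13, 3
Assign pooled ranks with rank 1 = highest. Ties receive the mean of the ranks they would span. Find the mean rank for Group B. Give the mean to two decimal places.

Sorted (descending): 13, 13, 6, 6, 3, 3
The 2 values of 13 occupy positions 1–2 → average rank (1+2)/2 = 1.5.
The 2 values of 6 occupy positions 3–4 → average rank (3+4)/2 = 3.5.
The 2 values of 3 occupy positions 5–6 → average rank (5+6)/2 = 5.5.
Group B values → pooled ranks: 13→1.5, 3→5.5
Mean rank = (1.5 + 5.5) / 2 = 3.50

3.50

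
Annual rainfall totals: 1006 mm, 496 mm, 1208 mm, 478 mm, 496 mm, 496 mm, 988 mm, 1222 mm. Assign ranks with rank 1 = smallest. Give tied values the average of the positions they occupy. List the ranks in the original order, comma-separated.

6, 3, 7, 1, 3, 3, 5, 8

Sorted (ascending): 478, 496, 496, 496, 988, 1006, 1208, 1222
The 3 values of 496 occupy positions 2–4 → average rank 3.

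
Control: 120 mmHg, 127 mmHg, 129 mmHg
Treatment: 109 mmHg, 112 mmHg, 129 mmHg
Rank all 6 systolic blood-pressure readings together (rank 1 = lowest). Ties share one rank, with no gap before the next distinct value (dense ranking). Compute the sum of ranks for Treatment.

8

Sorted (ascending): 109, 112, 120, 127, 129, 129
The 2 values of 129 share dense rank 5.
Remaining distinct values take the next consecutive integers.
Treatment values → pooled ranks: 109→1, 112→2, 129→5
Rank sum = 1 + 2 + 5 = 8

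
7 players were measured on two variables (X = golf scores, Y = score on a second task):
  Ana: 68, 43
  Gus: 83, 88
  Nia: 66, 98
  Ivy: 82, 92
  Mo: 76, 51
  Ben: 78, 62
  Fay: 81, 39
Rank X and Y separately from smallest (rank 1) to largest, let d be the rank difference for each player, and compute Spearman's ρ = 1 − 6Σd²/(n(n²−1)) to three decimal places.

0.000

Ranks of variable 1: 2, 7, 1, 6, 3, 4, 5
Ranks of variable 2: 2, 5, 7, 6, 3, 4, 1
d = r₁ − r₂: 0, 2, -6, 0, 0, 0, 4
d²: 0, 4, 36, 0, 0, 0, 16; Σd² = 56
ρ = 1 − 6·56/(7·48) = 1 − 336/336 = 0.000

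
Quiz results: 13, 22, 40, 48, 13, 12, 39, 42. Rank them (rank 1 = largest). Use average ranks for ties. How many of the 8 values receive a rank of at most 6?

Sorted (descending): 48, 42, 40, 39, 22, 13, 13, 12
The 2 values of 13 occupy positions 6–7 → average rank (6+7)/2 = 6.5.
Ranks ≤ 6: {1, 2, 3, 4, 5} → 5 values.

5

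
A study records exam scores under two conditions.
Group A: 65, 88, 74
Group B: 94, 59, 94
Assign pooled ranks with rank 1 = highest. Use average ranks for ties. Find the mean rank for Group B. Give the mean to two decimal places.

Sorted (descending): 94, 94, 88, 74, 65, 59
The 2 values of 94 occupy positions 1–2 → average rank (1+2)/2 = 1.5.
Group B values → pooled ranks: 94→1.5, 59→6, 94→1.5
Mean rank = (1.5 + 6 + 1.5) / 3 = 3.00

3.00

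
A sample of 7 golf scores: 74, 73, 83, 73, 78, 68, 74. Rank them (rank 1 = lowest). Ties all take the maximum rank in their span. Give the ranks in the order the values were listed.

Sorted (ascending): 68, 73, 73, 74, 74, 78, 83
The 2 values of 73 occupy positions 2–3 → each gets rank 3.
The 2 values of 74 occupy positions 4–5 → each gets rank 5.

5, 3, 7, 3, 6, 1, 5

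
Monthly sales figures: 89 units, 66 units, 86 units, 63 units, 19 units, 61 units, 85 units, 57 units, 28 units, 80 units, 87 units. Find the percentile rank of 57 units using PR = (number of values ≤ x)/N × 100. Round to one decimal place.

27.3

N = 11.
Strictly below 57: 2. Equal to 57: 1.
PR = 3/11 × 100 = 27.3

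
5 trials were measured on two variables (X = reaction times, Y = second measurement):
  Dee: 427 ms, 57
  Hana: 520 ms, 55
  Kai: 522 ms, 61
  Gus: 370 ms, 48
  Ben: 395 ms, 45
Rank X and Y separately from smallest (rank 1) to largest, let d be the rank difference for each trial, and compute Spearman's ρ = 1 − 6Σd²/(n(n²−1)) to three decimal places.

Ranks of variable 1: 3, 4, 5, 1, 2
Ranks of variable 2: 4, 3, 5, 2, 1
d = r₁ − r₂: -1, 1, 0, -1, 1
d²: 1, 1, 0, 1, 1; Σd² = 4
ρ = 1 − 6·4/(5·24) = 1 − 24/120 = 0.800

0.800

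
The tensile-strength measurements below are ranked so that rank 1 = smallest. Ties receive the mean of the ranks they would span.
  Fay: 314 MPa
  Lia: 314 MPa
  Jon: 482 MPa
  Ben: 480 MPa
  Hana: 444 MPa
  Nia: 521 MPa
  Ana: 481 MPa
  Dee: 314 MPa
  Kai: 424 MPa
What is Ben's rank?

Sorted (ascending): 314, 314, 314, 424, 444, 480, 481, 482, 521
The 3 values of 314 occupy positions 1–3 → average rank 2.
Ben has value 480 MPa → rank 6.

6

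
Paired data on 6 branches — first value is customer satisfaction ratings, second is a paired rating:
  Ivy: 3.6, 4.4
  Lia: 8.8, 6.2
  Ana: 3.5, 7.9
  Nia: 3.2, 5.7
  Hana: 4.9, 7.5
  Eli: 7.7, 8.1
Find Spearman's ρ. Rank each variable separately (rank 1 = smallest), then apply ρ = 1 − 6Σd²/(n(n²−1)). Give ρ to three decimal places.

0.314

Ranks of variable 1: 3, 6, 2, 1, 4, 5
Ranks of variable 2: 1, 3, 5, 2, 4, 6
d = r₁ − r₂: 2, 3, -3, -1, 0, -1
d²: 4, 9, 9, 1, 0, 1; Σd² = 24
ρ = 1 − 6·24/(6·35) = 1 − 144/210 = 0.314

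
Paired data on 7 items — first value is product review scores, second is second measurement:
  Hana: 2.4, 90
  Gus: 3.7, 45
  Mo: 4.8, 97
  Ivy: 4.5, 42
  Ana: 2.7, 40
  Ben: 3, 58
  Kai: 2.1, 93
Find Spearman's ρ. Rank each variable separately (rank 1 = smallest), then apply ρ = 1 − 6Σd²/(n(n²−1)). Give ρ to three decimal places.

Ranks of variable 1: 2, 5, 7, 6, 3, 4, 1
Ranks of variable 2: 5, 3, 7, 2, 1, 4, 6
d = r₁ − r₂: -3, 2, 0, 4, 2, 0, -5
d²: 9, 4, 0, 16, 4, 0, 25; Σd² = 58
ρ = 1 − 6·58/(7·48) = 1 − 348/336 = -0.036

-0.036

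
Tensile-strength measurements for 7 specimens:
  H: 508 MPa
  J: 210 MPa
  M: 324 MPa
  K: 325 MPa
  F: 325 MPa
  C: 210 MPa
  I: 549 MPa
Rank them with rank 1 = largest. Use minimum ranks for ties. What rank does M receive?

5

Sorted (descending): 549, 508, 325, 325, 324, 210, 210
The 2 values of 325 occupy positions 3–4 → each gets rank 3.
The 2 values of 210 occupy positions 6–7 → each gets rank 6.
M has value 324 MPa → rank 5.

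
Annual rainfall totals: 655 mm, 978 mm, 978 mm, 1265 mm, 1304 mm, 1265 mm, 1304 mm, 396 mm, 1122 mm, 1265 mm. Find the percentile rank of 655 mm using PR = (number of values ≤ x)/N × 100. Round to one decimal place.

20.0

N = 10.
Strictly below 655: 1. Equal to 655: 1.
PR = 2/10 × 100 = 20.0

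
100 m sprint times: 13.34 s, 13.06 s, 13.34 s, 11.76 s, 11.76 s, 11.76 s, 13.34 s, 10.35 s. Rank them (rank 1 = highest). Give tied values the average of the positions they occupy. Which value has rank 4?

Sorted (descending): 13.34, 13.34, 13.34, 13.06, 11.76, 11.76, 11.76, 10.35
The 3 values of 13.34 occupy positions 1–3 → average rank 2.
The 3 values of 11.76 occupy positions 5–7 → average rank 6.
Rank 4 → value 13.06.

13.06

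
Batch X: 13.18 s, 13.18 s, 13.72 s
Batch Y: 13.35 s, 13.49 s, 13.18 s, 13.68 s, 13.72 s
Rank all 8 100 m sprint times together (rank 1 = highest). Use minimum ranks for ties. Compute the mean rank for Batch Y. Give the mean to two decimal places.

Sorted (descending): 13.72, 13.72, 13.68, 13.49, 13.35, 13.18, 13.18, 13.18
The 2 values of 13.72 occupy positions 1–2 → each gets rank 1.
The 3 values of 13.18 occupy positions 6–8 → each gets rank 6.
Batch Y values → pooled ranks: 13.35→5, 13.49→4, 13.18→6, 13.68→3, 13.72→1
Mean rank = (5 + 4 + 6 + 3 + 1) / 5 = 3.80

3.80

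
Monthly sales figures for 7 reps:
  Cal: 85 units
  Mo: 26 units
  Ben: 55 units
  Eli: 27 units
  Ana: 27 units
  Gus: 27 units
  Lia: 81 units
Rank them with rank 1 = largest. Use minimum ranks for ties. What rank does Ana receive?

Sorted (descending): 85, 81, 55, 27, 27, 27, 26
The 3 values of 27 occupy positions 4–6 → each gets rank 4.
Ana has value 27 units → rank 4.

4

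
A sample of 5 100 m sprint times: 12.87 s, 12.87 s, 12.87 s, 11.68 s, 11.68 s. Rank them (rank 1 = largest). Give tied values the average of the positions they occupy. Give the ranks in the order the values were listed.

Sorted (descending): 12.87, 12.87, 12.87, 11.68, 11.68
The 3 values of 12.87 occupy positions 1–3 → average rank 2.
The 2 values of 11.68 occupy positions 4–5 → average rank (4+5)/2 = 4.5.

2, 2, 2, 4.5, 4.5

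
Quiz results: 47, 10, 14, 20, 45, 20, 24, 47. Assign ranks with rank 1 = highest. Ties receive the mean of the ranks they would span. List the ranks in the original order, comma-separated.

1.5, 8, 7, 5.5, 3, 5.5, 4, 1.5

Sorted (descending): 47, 47, 45, 24, 20, 20, 14, 10
The 2 values of 47 occupy positions 1–2 → average rank (1+2)/2 = 1.5.
The 2 values of 20 occupy positions 5–6 → average rank (5+6)/2 = 5.5.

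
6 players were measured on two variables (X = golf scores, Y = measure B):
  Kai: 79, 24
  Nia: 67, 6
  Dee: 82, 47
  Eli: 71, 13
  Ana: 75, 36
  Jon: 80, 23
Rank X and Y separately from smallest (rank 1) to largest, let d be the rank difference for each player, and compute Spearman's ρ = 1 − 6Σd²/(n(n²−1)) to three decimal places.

Ranks of variable 1: 4, 1, 6, 2, 3, 5
Ranks of variable 2: 4, 1, 6, 2, 5, 3
d = r₁ − r₂: 0, 0, 0, 0, -2, 2
d²: 0, 0, 0, 0, 4, 4; Σd² = 8
ρ = 1 − 6·8/(6·35) = 1 − 48/210 = 0.771

0.771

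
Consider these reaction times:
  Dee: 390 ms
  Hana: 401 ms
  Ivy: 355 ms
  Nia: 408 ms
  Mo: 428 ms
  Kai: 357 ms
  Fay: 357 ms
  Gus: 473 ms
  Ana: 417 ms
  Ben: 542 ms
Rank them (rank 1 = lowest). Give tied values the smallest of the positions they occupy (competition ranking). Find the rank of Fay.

2

Sorted (ascending): 355, 357, 357, 390, 401, 408, 417, 428, 473, 542
The 2 values of 357 occupy positions 2–3 → each gets rank 2.
Fay has value 357 ms → rank 2.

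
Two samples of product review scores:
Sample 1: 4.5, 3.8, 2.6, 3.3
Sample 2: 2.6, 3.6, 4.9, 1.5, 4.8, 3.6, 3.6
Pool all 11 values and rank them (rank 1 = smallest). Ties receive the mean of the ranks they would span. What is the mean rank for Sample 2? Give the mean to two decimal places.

6.07

Sorted (ascending): 1.5, 2.6, 2.6, 3.3, 3.6, 3.6, 3.6, 3.8, 4.5, 4.8, 4.9
The 2 values of 2.6 occupy positions 2–3 → average rank (2+3)/2 = 2.5.
The 3 values of 3.6 occupy positions 5–7 → average rank 6.
Sample 2 values → pooled ranks: 2.6→2.5, 3.6→6, 4.9→11, 1.5→1, 4.8→10, 3.6→6, 3.6→6
Mean rank = (2.5 + 6 + 11 + 1 + 10 + 6 + 6) / 7 = 6.07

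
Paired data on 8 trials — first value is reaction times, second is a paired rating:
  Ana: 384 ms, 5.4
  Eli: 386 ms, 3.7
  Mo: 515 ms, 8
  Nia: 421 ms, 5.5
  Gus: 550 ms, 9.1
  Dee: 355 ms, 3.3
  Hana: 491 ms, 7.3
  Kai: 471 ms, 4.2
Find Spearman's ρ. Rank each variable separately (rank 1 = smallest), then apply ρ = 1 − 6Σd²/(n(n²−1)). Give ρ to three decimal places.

Ranks of variable 1: 2, 3, 7, 4, 8, 1, 6, 5
Ranks of variable 2: 4, 2, 7, 5, 8, 1, 6, 3
d = r₁ − r₂: -2, 1, 0, -1, 0, 0, 0, 2
d²: 4, 1, 0, 1, 0, 0, 0, 4; Σd² = 10
ρ = 1 − 6·10/(8·63) = 1 − 60/504 = 0.881

0.881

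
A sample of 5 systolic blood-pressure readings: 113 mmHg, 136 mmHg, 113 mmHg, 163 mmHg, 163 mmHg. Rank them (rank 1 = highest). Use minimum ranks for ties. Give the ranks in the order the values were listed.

Sorted (descending): 163, 163, 136, 113, 113
The 2 values of 163 occupy positions 1–2 → each gets rank 1.
The 2 values of 113 occupy positions 4–5 → each gets rank 4.

4, 3, 4, 1, 1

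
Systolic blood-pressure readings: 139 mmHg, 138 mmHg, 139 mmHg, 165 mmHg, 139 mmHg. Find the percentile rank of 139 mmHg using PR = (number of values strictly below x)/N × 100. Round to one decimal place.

20.0

N = 5.
Strictly below 139: 1. Equal to 139: 3.
PR = 1/5 × 100 = 20.0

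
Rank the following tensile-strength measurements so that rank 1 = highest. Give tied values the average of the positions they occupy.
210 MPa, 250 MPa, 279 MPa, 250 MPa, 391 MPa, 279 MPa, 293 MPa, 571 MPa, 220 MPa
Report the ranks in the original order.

9, 6.5, 4.5, 6.5, 2, 4.5, 3, 1, 8

Sorted (descending): 571, 391, 293, 279, 279, 250, 250, 220, 210
The 2 values of 279 occupy positions 4–5 → average rank (4+5)/2 = 4.5.
The 2 values of 250 occupy positions 6–7 → average rank (6+7)/2 = 6.5.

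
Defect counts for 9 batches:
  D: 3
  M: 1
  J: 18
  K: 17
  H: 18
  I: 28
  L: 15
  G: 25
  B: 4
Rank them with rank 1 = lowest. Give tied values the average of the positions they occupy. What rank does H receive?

Sorted (ascending): 1, 3, 4, 15, 17, 18, 18, 25, 28
The 2 values of 18 occupy positions 6–7 → average rank (6+7)/2 = 6.5.
H has value 18 → rank 6.5.

6.5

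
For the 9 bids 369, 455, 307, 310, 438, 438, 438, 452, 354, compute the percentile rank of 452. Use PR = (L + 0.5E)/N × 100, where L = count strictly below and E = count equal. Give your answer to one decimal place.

83.3

N = 9.
Strictly below 452: 7. Equal to 452: 1.
PR = (7 + 0.5·1)/9 × 100 = 83.3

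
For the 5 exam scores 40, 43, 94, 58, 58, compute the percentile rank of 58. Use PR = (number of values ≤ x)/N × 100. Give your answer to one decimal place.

N = 5.
Strictly below 58: 2. Equal to 58: 2.
PR = 4/5 × 100 = 80.0

80.0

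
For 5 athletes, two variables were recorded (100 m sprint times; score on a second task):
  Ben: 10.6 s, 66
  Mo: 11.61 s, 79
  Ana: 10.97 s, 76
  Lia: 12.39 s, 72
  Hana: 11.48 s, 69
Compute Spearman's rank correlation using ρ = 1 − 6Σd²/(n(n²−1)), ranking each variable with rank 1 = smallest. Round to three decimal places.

Ranks of variable 1: 1, 4, 2, 5, 3
Ranks of variable 2: 1, 5, 4, 3, 2
d = r₁ − r₂: 0, -1, -2, 2, 1
d²: 0, 1, 4, 4, 1; Σd² = 10
ρ = 1 − 6·10/(5·24) = 1 − 60/120 = 0.500

0.500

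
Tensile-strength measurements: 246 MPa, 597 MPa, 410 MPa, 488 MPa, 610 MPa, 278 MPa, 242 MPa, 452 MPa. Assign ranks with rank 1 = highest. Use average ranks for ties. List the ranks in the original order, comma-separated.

7, 2, 5, 3, 1, 6, 8, 4

Sorted (descending): 610, 597, 488, 452, 410, 278, 246, 242
No ties — each value takes its position as its rank.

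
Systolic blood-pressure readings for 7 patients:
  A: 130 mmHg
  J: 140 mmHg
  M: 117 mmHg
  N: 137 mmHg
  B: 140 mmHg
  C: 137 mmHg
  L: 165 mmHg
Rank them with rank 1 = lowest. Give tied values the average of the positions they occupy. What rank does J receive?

5.5

Sorted (ascending): 117, 130, 137, 137, 140, 140, 165
The 2 values of 137 occupy positions 3–4 → average rank (3+4)/2 = 3.5.
The 2 values of 140 occupy positions 5–6 → average rank (5+6)/2 = 5.5.
J has value 140 mmHg → rank 5.5.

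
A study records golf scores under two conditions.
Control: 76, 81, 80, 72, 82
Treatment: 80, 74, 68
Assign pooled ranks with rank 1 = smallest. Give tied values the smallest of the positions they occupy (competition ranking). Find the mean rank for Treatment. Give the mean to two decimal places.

3.00

Sorted (ascending): 68, 72, 74, 76, 80, 80, 81, 82
The 2 values of 80 occupy positions 5–6 → each gets rank 5.
Treatment values → pooled ranks: 80→5, 74→3, 68→1
Mean rank = (5 + 3 + 1) / 3 = 3.00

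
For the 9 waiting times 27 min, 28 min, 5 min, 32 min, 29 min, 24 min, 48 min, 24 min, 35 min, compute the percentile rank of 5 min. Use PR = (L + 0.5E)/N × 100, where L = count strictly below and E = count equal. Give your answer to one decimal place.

N = 9.
Strictly below 5: 0. Equal to 5: 1.
PR = (0 + 0.5·1)/9 × 100 = 5.6

5.6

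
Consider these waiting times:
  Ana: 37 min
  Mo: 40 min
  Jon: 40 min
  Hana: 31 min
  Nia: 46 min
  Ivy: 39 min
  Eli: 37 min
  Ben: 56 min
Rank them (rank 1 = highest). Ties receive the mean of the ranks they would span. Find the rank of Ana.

6.5

Sorted (descending): 56, 46, 40, 40, 39, 37, 37, 31
The 2 values of 40 occupy positions 3–4 → average rank (3+4)/2 = 3.5.
The 2 values of 37 occupy positions 6–7 → average rank (6+7)/2 = 6.5.
Ana has value 37 min → rank 6.5.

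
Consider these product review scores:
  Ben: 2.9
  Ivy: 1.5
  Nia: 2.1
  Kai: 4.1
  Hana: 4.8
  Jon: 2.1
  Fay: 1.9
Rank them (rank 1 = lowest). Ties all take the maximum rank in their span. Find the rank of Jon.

4

Sorted (ascending): 1.5, 1.9, 2.1, 2.1, 2.9, 4.1, 4.8
The 2 values of 2.1 occupy positions 3–4 → each gets rank 4.
Jon has value 2.1 → rank 4.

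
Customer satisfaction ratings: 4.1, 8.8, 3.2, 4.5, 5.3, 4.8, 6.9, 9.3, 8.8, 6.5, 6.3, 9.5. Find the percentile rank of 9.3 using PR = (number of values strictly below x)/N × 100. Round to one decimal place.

83.3

N = 12.
Strictly below 9.3: 10. Equal to 9.3: 1.
PR = 10/12 × 100 = 83.3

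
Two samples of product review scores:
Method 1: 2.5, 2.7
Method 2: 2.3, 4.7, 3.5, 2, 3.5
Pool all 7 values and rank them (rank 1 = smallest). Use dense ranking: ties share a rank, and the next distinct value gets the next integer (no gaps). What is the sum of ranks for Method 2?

Sorted (ascending): 2, 2.3, 2.5, 2.7, 3.5, 3.5, 4.7
The 2 values of 3.5 share dense rank 5.
Remaining distinct values take the next consecutive integers.
Method 2 values → pooled ranks: 2.3→2, 4.7→6, 3.5→5, 2→1, 3.5→5
Rank sum = 2 + 6 + 5 + 1 + 5 = 19

19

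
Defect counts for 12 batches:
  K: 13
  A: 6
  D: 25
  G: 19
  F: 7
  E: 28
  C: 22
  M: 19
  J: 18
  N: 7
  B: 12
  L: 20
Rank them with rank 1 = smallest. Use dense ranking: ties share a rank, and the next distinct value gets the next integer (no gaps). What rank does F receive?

2

Sorted (ascending): 6, 7, 7, 12, 13, 18, 19, 19, 20, 22, 25, 28
The 2 values of 7 share dense rank 2.
The 2 values of 19 share dense rank 6.
Remaining distinct values take the next consecutive integers.
F has value 7 → rank 2.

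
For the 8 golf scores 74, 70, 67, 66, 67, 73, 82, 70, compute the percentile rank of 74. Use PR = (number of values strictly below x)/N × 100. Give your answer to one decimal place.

75.0

N = 8.
Strictly below 74: 6. Equal to 74: 1.
PR = 6/8 × 100 = 75.0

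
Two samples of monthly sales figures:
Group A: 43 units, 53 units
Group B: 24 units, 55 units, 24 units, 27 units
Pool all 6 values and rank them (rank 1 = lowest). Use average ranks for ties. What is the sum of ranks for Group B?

Sorted (ascending): 24, 24, 27, 43, 53, 55
The 2 values of 24 occupy positions 1–2 → average rank (1+2)/2 = 1.5.
Group B values → pooled ranks: 24→1.5, 55→6, 24→1.5, 27→3
Rank sum = 1.5 + 6 + 1.5 + 3 = 12

12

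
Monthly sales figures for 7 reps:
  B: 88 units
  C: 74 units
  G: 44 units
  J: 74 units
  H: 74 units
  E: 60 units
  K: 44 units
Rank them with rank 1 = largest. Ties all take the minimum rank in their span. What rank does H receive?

Sorted (descending): 88, 74, 74, 74, 60, 44, 44
The 3 values of 74 occupy positions 2–4 → each gets rank 2.
The 2 values of 44 occupy positions 6–7 → each gets rank 6.
H has value 74 units → rank 2.

2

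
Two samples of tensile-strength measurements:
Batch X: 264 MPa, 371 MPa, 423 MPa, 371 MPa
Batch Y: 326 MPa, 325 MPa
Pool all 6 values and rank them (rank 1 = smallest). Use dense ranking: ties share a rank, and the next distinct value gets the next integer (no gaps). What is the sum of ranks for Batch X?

14

Sorted (ascending): 264, 325, 326, 371, 371, 423
The 2 values of 371 share dense rank 4.
Remaining distinct values take the next consecutive integers.
Batch X values → pooled ranks: 264→1, 371→4, 423→5, 371→4
Rank sum = 1 + 4 + 5 + 4 = 14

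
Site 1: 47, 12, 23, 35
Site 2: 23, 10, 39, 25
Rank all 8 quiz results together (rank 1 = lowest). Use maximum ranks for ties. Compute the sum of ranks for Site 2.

Sorted (ascending): 10, 12, 23, 23, 25, 35, 39, 47
The 2 values of 23 occupy positions 3–4 → each gets rank 4.
Site 2 values → pooled ranks: 23→4, 10→1, 39→7, 25→5
Rank sum = 4 + 1 + 7 + 5 = 17

17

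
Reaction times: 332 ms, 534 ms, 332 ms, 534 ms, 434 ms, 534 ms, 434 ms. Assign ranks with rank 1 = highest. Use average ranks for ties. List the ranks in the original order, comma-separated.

Sorted (descending): 534, 534, 534, 434, 434, 332, 332
The 3 values of 534 occupy positions 1–3 → average rank 2.
The 2 values of 434 occupy positions 4–5 → average rank (4+5)/2 = 4.5.
The 2 values of 332 occupy positions 6–7 → average rank (6+7)/2 = 6.5.

6.5, 2, 6.5, 2, 4.5, 2, 4.5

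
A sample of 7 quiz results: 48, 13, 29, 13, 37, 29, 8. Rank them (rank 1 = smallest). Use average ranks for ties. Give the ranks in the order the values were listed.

7, 2.5, 4.5, 2.5, 6, 4.5, 1

Sorted (ascending): 8, 13, 13, 29, 29, 37, 48
The 2 values of 13 occupy positions 2–3 → average rank (2+3)/2 = 2.5.
The 2 values of 29 occupy positions 4–5 → average rank (4+5)/2 = 4.5.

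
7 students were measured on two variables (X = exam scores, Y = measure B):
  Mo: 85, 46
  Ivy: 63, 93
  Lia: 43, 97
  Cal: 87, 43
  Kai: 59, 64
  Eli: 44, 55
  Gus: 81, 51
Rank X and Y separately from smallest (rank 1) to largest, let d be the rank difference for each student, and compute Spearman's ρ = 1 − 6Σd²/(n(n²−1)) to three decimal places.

Ranks of variable 1: 6, 4, 1, 7, 3, 2, 5
Ranks of variable 2: 2, 6, 7, 1, 5, 4, 3
d = r₁ − r₂: 4, -2, -6, 6, -2, -2, 2
d²: 16, 4, 36, 36, 4, 4, 4; Σd² = 104
ρ = 1 − 6·104/(7·48) = 1 − 624/336 = -0.857

-0.857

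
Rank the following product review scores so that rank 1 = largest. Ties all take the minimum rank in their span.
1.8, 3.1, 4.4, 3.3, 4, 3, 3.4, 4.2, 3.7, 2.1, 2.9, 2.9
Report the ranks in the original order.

12, 7, 1, 6, 3, 8, 5, 2, 4, 11, 9, 9

Sorted (descending): 4.4, 4.2, 4, 3.7, 3.4, 3.3, 3.1, 3, 2.9, 2.9, 2.1, 1.8
The 2 values of 2.9 occupy positions 9–10 → each gets rank 9.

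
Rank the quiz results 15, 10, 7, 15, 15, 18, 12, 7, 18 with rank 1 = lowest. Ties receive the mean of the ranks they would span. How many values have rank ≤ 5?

4

Sorted (ascending): 7, 7, 10, 12, 15, 15, 15, 18, 18
The 2 values of 7 occupy positions 1–2 → average rank (1+2)/2 = 1.5.
The 3 values of 15 occupy positions 5–7 → average rank 6.
The 2 values of 18 occupy positions 8–9 → average rank (8+9)/2 = 8.5.
Ranks ≤ 5: {1.5, 1.5, 3, 4} → 4 values.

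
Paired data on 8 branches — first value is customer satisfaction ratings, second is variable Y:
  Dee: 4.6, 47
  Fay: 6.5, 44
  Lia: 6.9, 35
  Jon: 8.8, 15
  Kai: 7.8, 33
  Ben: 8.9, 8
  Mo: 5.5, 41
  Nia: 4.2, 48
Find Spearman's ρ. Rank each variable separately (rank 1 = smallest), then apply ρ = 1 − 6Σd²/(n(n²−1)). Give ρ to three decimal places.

Ranks of variable 1: 2, 4, 5, 7, 6, 8, 3, 1
Ranks of variable 2: 7, 6, 4, 2, 3, 1, 5, 8
d = r₁ − r₂: -5, -2, 1, 5, 3, 7, -2, -7
d²: 25, 4, 1, 25, 9, 49, 4, 49; Σd² = 166
ρ = 1 − 6·166/(8·63) = 1 − 996/504 = -0.976

-0.976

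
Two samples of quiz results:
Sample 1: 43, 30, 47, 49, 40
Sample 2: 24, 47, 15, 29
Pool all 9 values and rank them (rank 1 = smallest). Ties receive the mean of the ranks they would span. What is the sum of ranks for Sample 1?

Sorted (ascending): 15, 24, 29, 30, 40, 43, 47, 47, 49
The 2 values of 47 occupy positions 7–8 → average rank (7+8)/2 = 7.5.
Sample 1 values → pooled ranks: 43→6, 30→4, 47→7.5, 49→9, 40→5
Rank sum = 6 + 4 + 7.5 + 9 + 5 = 31.5

31.5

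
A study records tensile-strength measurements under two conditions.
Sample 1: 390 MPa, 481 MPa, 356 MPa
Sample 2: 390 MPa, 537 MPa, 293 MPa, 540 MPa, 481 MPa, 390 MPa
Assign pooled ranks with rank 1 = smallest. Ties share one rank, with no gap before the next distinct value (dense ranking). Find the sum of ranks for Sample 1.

9

Sorted (ascending): 293, 356, 390, 390, 390, 481, 481, 537, 540
The 3 values of 390 share dense rank 3.
The 2 values of 481 share dense rank 4.
Remaining distinct values take the next consecutive integers.
Sample 1 values → pooled ranks: 390→3, 481→4, 356→2
Rank sum = 3 + 4 + 2 = 9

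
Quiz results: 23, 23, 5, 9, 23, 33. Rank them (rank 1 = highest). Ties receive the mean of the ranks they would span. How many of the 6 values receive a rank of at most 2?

1

Sorted (descending): 33, 23, 23, 23, 9, 5
The 3 values of 23 occupy positions 2–4 → average rank 3.
Ranks ≤ 2: {1} → 1 value.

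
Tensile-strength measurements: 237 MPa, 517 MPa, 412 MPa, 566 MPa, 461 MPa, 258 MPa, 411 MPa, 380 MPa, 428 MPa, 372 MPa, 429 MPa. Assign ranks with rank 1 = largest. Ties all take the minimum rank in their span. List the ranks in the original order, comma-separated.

11, 2, 6, 1, 3, 10, 7, 8, 5, 9, 4

Sorted (descending): 566, 517, 461, 429, 428, 412, 411, 380, 372, 258, 237
No ties — each value takes its position as its rank.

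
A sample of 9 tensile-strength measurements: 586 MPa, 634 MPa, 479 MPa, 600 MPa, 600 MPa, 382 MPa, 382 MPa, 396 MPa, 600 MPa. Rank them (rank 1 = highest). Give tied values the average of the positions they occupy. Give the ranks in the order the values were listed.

5, 1, 6, 3, 3, 8.5, 8.5, 7, 3

Sorted (descending): 634, 600, 600, 600, 586, 479, 396, 382, 382
The 3 values of 600 occupy positions 2–4 → average rank 3.
The 2 values of 382 occupy positions 8–9 → average rank (8+9)/2 = 8.5.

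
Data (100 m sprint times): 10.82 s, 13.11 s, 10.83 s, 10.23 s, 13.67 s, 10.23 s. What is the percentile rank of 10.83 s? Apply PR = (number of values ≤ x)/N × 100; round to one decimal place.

N = 6.
Strictly below 10.83: 3. Equal to 10.83: 1.
PR = 4/6 × 100 = 66.7

66.7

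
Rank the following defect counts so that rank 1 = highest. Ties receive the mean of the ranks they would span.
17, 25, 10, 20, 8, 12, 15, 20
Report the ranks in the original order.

4, 1, 7, 2.5, 8, 6, 5, 2.5

Sorted (descending): 25, 20, 20, 17, 15, 12, 10, 8
The 2 values of 20 occupy positions 2–3 → average rank (2+3)/2 = 2.5.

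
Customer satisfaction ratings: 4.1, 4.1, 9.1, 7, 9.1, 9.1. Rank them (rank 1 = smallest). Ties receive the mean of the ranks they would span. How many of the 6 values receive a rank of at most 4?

Sorted (ascending): 4.1, 4.1, 7, 9.1, 9.1, 9.1
The 2 values of 4.1 occupy positions 1–2 → average rank (1+2)/2 = 1.5.
The 3 values of 9.1 occupy positions 4–6 → average rank 5.
Ranks ≤ 4: {1.5, 1.5, 3} → 3 values.

3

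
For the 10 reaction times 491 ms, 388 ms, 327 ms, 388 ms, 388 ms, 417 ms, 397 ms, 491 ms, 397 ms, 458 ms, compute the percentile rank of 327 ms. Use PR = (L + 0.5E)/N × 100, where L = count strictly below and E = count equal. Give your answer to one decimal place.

5.0

N = 10.
Strictly below 327: 0. Equal to 327: 1.
PR = (0 + 0.5·1)/10 × 100 = 5.0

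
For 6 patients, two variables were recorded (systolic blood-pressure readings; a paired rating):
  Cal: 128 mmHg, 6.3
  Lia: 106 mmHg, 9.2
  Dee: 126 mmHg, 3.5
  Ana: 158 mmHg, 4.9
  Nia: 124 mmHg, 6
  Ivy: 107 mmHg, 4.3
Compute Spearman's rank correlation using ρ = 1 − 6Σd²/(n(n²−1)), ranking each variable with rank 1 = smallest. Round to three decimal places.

Ranks of variable 1: 5, 1, 4, 6, 3, 2
Ranks of variable 2: 5, 6, 1, 3, 4, 2
d = r₁ − r₂: 0, -5, 3, 3, -1, 0
d²: 0, 25, 9, 9, 1, 0; Σd² = 44
ρ = 1 − 6·44/(6·35) = 1 − 264/210 = -0.257

-0.257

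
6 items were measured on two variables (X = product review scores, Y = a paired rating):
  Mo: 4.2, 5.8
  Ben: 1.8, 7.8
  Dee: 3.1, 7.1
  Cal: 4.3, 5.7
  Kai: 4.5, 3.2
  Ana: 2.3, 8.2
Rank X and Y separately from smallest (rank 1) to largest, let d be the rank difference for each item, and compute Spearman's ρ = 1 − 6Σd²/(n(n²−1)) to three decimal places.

-0.943

Ranks of variable 1: 4, 1, 3, 5, 6, 2
Ranks of variable 2: 3, 5, 4, 2, 1, 6
d = r₁ − r₂: 1, -4, -1, 3, 5, -4
d²: 1, 16, 1, 9, 25, 16; Σd² = 68
ρ = 1 − 6·68/(6·35) = 1 − 408/210 = -0.943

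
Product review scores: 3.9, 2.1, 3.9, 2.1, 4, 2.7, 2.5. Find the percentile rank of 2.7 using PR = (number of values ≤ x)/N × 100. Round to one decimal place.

57.1

N = 7.
Strictly below 2.7: 3. Equal to 2.7: 1.
PR = 4/7 × 100 = 57.1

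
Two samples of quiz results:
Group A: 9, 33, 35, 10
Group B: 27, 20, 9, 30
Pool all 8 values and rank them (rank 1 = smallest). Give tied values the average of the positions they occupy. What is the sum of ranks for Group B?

Sorted (ascending): 9, 9, 10, 20, 27, 30, 33, 35
The 2 values of 9 occupy positions 1–2 → average rank (1+2)/2 = 1.5.
Group B values → pooled ranks: 27→5, 20→4, 9→1.5, 30→6
Rank sum = 5 + 4 + 1.5 + 6 = 16.5

16.5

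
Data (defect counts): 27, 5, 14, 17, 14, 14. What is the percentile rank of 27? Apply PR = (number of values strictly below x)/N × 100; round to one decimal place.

83.3

N = 6.
Strictly below 27: 5. Equal to 27: 1.
PR = 5/6 × 100 = 83.3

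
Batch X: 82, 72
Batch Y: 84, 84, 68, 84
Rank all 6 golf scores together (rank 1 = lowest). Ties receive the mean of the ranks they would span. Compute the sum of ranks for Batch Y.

16

Sorted (ascending): 68, 72, 82, 84, 84, 84
The 3 values of 84 occupy positions 4–6 → average rank 5.
Batch Y values → pooled ranks: 84→5, 84→5, 68→1, 84→5
Rank sum = 5 + 5 + 1 + 5 = 16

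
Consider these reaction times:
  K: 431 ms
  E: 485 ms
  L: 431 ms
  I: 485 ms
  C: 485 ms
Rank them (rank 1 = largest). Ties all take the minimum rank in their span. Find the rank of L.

Sorted (descending): 485, 485, 485, 431, 431
The 3 values of 485 occupy positions 1–3 → each gets rank 1.
The 2 values of 431 occupy positions 4–5 → each gets rank 4.
L has value 431 ms → rank 4.

4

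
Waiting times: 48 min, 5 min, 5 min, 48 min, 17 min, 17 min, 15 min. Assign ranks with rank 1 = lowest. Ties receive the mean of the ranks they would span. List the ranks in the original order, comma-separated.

6.5, 1.5, 1.5, 6.5, 4.5, 4.5, 3

Sorted (ascending): 5, 5, 15, 17, 17, 48, 48
The 2 values of 5 occupy positions 1–2 → average rank (1+2)/2 = 1.5.
The 2 values of 17 occupy positions 4–5 → average rank (4+5)/2 = 4.5.
The 2 values of 48 occupy positions 6–7 → average rank (6+7)/2 = 6.5.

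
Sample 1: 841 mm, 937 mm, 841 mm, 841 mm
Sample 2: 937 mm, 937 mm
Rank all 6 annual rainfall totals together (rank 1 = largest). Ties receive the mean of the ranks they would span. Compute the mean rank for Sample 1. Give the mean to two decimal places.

Sorted (descending): 937, 937, 937, 841, 841, 841
The 3 values of 937 occupy positions 1–3 → average rank 2.
The 3 values of 841 occupy positions 4–6 → average rank 5.
Sample 1 values → pooled ranks: 841→5, 937→2, 841→5, 841→5
Mean rank = (5 + 2 + 5 + 5) / 4 = 4.25

4.25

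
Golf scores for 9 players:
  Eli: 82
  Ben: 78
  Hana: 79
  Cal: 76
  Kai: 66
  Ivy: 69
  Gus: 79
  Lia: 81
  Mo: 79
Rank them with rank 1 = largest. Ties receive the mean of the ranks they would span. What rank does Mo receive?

4

Sorted (descending): 82, 81, 79, 79, 79, 78, 76, 69, 66
The 3 values of 79 occupy positions 3–5 → average rank 4.
Mo has value 79 → rank 4.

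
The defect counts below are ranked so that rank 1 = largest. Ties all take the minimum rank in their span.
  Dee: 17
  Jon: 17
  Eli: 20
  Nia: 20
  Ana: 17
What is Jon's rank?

3

Sorted (descending): 20, 20, 17, 17, 17
The 2 values of 20 occupy positions 1–2 → each gets rank 1.
The 3 values of 17 occupy positions 3–5 → each gets rank 3.
Jon has value 17 → rank 3.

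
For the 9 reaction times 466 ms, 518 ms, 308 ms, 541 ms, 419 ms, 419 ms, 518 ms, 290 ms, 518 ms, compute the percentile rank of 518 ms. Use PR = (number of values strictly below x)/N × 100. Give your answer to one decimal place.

55.6

N = 9.
Strictly below 518: 5. Equal to 518: 3.
PR = 5/9 × 100 = 55.6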